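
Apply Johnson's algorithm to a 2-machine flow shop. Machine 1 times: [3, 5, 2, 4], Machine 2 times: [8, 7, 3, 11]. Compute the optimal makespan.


Apply Johnson's rule:
  Group 1 (a <= b): [(3, 2, 3), (1, 3, 8), (4, 4, 11), (2, 5, 7)]
  Group 2 (a > b): []
Optimal job order: [3, 1, 4, 2]
Schedule:
  Job 3: M1 done at 2, M2 done at 5
  Job 1: M1 done at 5, M2 done at 13
  Job 4: M1 done at 9, M2 done at 24
  Job 2: M1 done at 14, M2 done at 31
Makespan = 31

31


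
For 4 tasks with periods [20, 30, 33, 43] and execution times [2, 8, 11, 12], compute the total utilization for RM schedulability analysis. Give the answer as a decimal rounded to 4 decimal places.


Compute individual utilizations (exact fractions):
  Task 1: C/T = 2/20 = 1/10 (approx. 0.1)
  Task 2: C/T = 8/30 = 4/15 (approx. 0.2667)
  Task 3: C/T = 11/33 = 1/3 (approx. 0.3333)
  Task 4: C/T = 12/43 (approx. 0.2791)
Total utilization U = 1/10 + 4/15 + 1/3 + 12/43 = 421/430
Rounded to 4 decimal places: U = 0.9791
RM (Liu & Layland) bound for 4 tasks = 0.756828; compare with U = 421/430 (approx. 0.979070)
bound < U <= 1, so the RM sufficient condition is not met (inconclusive; an exact test such as response-time analysis is needed).

0.9791


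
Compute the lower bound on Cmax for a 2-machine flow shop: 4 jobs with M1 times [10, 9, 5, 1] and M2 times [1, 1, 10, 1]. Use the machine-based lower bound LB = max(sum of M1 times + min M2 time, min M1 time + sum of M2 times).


LB1 = sum(M1 times) + min(M2 times) = 25 + 1 = 26
LB2 = min(M1 times) + sum(M2 times) = 1 + 13 = 14
Lower bound = max(LB1, LB2) = max(26, 14) = 26

26


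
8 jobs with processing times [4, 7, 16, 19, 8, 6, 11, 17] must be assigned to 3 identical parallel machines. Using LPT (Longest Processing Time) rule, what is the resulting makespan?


Sort jobs in decreasing order (LPT): [19, 17, 16, 11, 8, 7, 6, 4]
Assign each job to the least loaded machine:
  Machine 1: jobs [19, 7, 4], load = 30
  Machine 2: jobs [17, 8, 6], load = 31
  Machine 3: jobs [16, 11], load = 27
Makespan = max load = 31

31


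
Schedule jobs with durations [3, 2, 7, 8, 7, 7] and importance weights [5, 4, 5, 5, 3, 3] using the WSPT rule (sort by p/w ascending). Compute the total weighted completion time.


Compute p/w ratios and sort ascending (WSPT): [(2, 4), (3, 5), (7, 5), (8, 5), (7, 3), (7, 3)]
Compute weighted completion times:
  Job (p=2,w=4): C=2, w*C=4*2=8
  Job (p=3,w=5): C=5, w*C=5*5=25
  Job (p=7,w=5): C=12, w*C=5*12=60
  Job (p=8,w=5): C=20, w*C=5*20=100
  Job (p=7,w=3): C=27, w*C=3*27=81
  Job (p=7,w=3): C=34, w*C=3*34=102
Total weighted completion time = 376

376


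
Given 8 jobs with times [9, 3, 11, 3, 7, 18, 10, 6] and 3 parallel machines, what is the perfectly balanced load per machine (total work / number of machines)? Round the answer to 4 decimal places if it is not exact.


Total processing time = 9 + 3 + 11 + 3 + 7 + 18 + 10 + 6 = 67
Number of machines = 3
Ideal balanced load = 67 / 3 = 22.3333

22.3333


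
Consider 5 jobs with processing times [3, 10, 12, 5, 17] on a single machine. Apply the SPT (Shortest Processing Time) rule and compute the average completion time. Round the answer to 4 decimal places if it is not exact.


Sort jobs by processing time (SPT order): [3, 5, 10, 12, 17]
Compute completion times sequentially:
  Job 1: processing = 3, completes at 3
  Job 2: processing = 5, completes at 8
  Job 3: processing = 10, completes at 18
  Job 4: processing = 12, completes at 30
  Job 5: processing = 17, completes at 47
Sum of completion times = 106
Average completion time = 106/5 = 21.2

21.2


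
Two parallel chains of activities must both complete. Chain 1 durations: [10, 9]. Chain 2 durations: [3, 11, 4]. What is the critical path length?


Path A total = 10 + 9 = 19
Path B total = 3 + 11 + 4 = 18
Critical path = longest path = max(19, 18) = 19

19


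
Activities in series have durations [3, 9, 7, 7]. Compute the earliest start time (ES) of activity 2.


Activity 2 starts after activities 1 through 1 complete.
Predecessor durations: [3]
ES = 3 = 3

3


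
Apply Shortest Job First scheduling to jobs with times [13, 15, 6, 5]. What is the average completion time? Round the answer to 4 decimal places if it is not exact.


SJF order (ascending): [5, 6, 13, 15]
Completion times:
  Job 1: burst=5, C=5
  Job 2: burst=6, C=11
  Job 3: burst=13, C=24
  Job 4: burst=15, C=39
Average completion = 79/4 = 19.75

19.75


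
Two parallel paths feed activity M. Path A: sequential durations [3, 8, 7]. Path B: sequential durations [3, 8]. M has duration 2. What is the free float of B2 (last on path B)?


ES(B2) = sum of predecessors on chain B = 3
EF(B2) = ES + duration = 3 + 8 = 11
Successor of B2 is M. ES(M) = max(sum(A), sum(B)) = max(18, 11) = 18
Free float = ES(successor) - EF(current) = 18 - 11 = 7

7


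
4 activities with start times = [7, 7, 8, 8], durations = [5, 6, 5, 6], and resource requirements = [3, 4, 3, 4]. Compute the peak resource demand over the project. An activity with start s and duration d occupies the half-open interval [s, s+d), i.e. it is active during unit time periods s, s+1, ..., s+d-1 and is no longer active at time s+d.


Each activity i is active on [start_i, start_i + duration_i).
Compute total resource usage per time slot:
  t=0: active resources = [], total = 0
  t=1: active resources = [], total = 0
  t=2: active resources = [], total = 0
  t=3: active resources = [], total = 0
  t=4: active resources = [], total = 0
  t=5: active resources = [], total = 0
  t=6: active resources = [], total = 0
  t=7: active resources = [3, 4], total = 7
  t=8: active resources = [3, 4, 3, 4], total = 14
  t=9: active resources = [3, 4, 3, 4], total = 14
  t=10: active resources = [3, 4, 3, 4], total = 14
  t=11: active resources = [3, 4, 3, 4], total = 14
  t=12: active resources = [4, 3, 4], total = 11
  t=13: active resources = [4], total = 4
Peak resource demand = 14

14


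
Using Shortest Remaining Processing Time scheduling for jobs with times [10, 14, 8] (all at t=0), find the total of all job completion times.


Since all jobs arrive at t=0, SRPT equals SPT ordering.
SPT order: [8, 10, 14]
Completion times:
  Job 1: p=8, C=8
  Job 2: p=10, C=18
  Job 3: p=14, C=32
Total completion time = 8 + 18 + 32 = 58

58


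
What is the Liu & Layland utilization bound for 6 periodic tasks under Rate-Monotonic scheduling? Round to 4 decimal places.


Compute 2^(1/6) = 1.1224620483
Subtract 1: 1.1224620483 - 1 = 0.1224620483
Multiply by n: 6 * 0.1224620483 = 0.7347722898
Round to 4 dp: 0.7348

0.7348


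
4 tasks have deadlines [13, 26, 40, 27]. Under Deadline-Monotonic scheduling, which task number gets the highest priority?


Sort tasks by relative deadline (ascending):
  Task 1: deadline = 13
  Task 2: deadline = 26
  Task 4: deadline = 27
  Task 3: deadline = 40
Priority order (highest first): [1, 2, 4, 3]
Highest priority task = 1

1


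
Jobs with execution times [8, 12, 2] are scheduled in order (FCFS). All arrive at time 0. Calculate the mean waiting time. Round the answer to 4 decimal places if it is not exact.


FCFS order (as given): [8, 12, 2]
Waiting times:
  Job 1: wait = 0
  Job 2: wait = 8
  Job 3: wait = 20
Sum of waiting times = 28
Average waiting time = 28/3 = 9.3333

9.3333


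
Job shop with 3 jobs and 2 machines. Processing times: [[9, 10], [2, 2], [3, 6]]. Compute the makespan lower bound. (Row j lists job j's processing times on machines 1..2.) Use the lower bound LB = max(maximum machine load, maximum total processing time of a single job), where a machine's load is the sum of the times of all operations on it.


Machine loads:
  Machine 1: 9 + 2 + 3 = 14
  Machine 2: 10 + 2 + 6 = 18
Max machine load = 18
Job totals:
  Job 1: 19
  Job 2: 4
  Job 3: 9
Max job total = 19
Lower bound = max(18, 19) = 19

19


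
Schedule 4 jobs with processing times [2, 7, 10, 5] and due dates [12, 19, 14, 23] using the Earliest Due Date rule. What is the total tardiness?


Sort by due date (EDD order): [(2, 12), (10, 14), (7, 19), (5, 23)]
Compute completion times and tardiness:
  Job 1: p=2, d=12, C=2, tardiness=max(0,2-12)=0
  Job 2: p=10, d=14, C=12, tardiness=max(0,12-14)=0
  Job 3: p=7, d=19, C=19, tardiness=max(0,19-19)=0
  Job 4: p=5, d=23, C=24, tardiness=max(0,24-23)=1
Total tardiness = 1

1


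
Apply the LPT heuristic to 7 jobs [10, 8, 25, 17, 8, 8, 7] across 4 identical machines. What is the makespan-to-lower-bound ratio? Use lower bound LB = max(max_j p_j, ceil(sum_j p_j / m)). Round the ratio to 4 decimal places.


LPT order: [25, 17, 10, 8, 8, 8, 7]
Machine loads after assignment: [25, 17, 18, 23]
LPT makespan = 25
Lower bound = max(max_job, ceil(total/4)) = max(25, 21) = 25
Ratio = 25 / 25 = 1.0

1.0


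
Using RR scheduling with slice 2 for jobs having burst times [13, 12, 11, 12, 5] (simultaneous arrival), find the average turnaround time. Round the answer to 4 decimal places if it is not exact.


Time quantum = 2
Execution trace:
  J1 runs 2 units, time = 2
  J2 runs 2 units, time = 4
  J3 runs 2 units, time = 6
  J4 runs 2 units, time = 8
  J5 runs 2 units, time = 10
  J1 runs 2 units, time = 12
  J2 runs 2 units, time = 14
  J3 runs 2 units, time = 16
  J4 runs 2 units, time = 18
  J5 runs 2 units, time = 20
  J1 runs 2 units, time = 22
  J2 runs 2 units, time = 24
  J3 runs 2 units, time = 26
  J4 runs 2 units, time = 28
  J5 runs 1 units, time = 29
  J1 runs 2 units, time = 31
  J2 runs 2 units, time = 33
  J3 runs 2 units, time = 35
  J4 runs 2 units, time = 37
  J1 runs 2 units, time = 39
  J2 runs 2 units, time = 41
  J3 runs 2 units, time = 43
  J4 runs 2 units, time = 45
  J1 runs 2 units, time = 47
  J2 runs 2 units, time = 49
  J3 runs 1 units, time = 50
  J4 runs 2 units, time = 52
  J1 runs 1 units, time = 53
Finish times: [53, 49, 50, 52, 29]
Average turnaround = 233/5 = 46.6

46.6


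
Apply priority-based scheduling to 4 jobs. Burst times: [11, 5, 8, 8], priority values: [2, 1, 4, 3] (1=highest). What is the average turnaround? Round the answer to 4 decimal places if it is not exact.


Sort by priority (ascending = highest first):
Order: [(1, 5), (2, 11), (3, 8), (4, 8)]
Completion times:
  Priority 1, burst=5, C=5
  Priority 2, burst=11, C=16
  Priority 3, burst=8, C=24
  Priority 4, burst=8, C=32
Average turnaround = 77/4 = 19.25

19.25


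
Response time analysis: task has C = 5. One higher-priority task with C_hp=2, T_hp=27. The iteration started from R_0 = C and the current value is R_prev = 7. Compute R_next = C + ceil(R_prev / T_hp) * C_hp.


R_next = C + ceil(R_prev / T_hp) * C_hp
ceil(7 / 27) = ceil(0.2593) = 1
Interference = 1 * 2 = 2
R_next = 5 + 2 = 7
R_next = R_prev, so the iteration has converged (response time = 7).

7


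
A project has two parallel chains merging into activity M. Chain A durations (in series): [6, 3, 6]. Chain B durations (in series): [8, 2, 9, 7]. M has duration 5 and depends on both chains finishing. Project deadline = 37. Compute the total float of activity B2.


Forward pass: ES(B2) = sum of predecessors on chain B = 8
EF = ES + duration = 8 + 2 = 10
Backward pass: LF(M) = deadline = 37; LS(M) = 37 - 5 = 32
LF(B2) = LS(M) - sum(successors on chain B) = 32 - 16 = 16
LS = LF - duration = 16 - 2 = 14
Total float = LS - ES = 14 - 8 = 6

6


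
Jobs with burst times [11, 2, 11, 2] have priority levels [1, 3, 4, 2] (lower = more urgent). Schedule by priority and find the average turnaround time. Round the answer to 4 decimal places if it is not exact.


Sort by priority (ascending = highest first):
Order: [(1, 11), (2, 2), (3, 2), (4, 11)]
Completion times:
  Priority 1, burst=11, C=11
  Priority 2, burst=2, C=13
  Priority 3, burst=2, C=15
  Priority 4, burst=11, C=26
Average turnaround = 65/4 = 16.25

16.25


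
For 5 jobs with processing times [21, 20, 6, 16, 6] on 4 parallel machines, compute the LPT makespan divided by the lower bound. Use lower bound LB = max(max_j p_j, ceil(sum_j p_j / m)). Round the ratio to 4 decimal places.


LPT order: [21, 20, 16, 6, 6]
Machine loads after assignment: [21, 20, 16, 12]
LPT makespan = 21
Lower bound = max(max_job, ceil(total/4)) = max(21, 18) = 21
Ratio = 21 / 21 = 1.0

1.0


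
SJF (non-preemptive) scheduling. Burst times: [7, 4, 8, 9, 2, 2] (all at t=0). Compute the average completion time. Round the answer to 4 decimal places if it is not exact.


SJF order (ascending): [2, 2, 4, 7, 8, 9]
Completion times:
  Job 1: burst=2, C=2
  Job 2: burst=2, C=4
  Job 3: burst=4, C=8
  Job 4: burst=7, C=15
  Job 5: burst=8, C=23
  Job 6: burst=9, C=32
Average completion = 84/6 = 14.0

14.0


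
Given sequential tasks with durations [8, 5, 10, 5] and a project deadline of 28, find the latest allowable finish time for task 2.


LF(activity 2) = deadline - sum of successor durations
Successors: activities 3 through 4 with durations [10, 5]
Sum of successor durations = 15
LF = 28 - 15 = 13

13


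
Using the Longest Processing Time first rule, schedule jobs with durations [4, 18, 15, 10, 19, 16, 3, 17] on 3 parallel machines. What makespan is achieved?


Sort jobs in decreasing order (LPT): [19, 18, 17, 16, 15, 10, 4, 3]
Assign each job to the least loaded machine:
  Machine 1: jobs [19, 10, 4, 3], load = 36
  Machine 2: jobs [18, 15], load = 33
  Machine 3: jobs [17, 16], load = 33
Makespan = max load = 36

36


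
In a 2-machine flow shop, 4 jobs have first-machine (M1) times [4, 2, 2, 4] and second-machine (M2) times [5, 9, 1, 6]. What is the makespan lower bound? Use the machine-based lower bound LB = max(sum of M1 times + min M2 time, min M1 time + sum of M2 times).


LB1 = sum(M1 times) + min(M2 times) = 12 + 1 = 13
LB2 = min(M1 times) + sum(M2 times) = 2 + 21 = 23
Lower bound = max(LB1, LB2) = max(13, 23) = 23

23


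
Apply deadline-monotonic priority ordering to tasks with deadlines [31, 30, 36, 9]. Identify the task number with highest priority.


Sort tasks by relative deadline (ascending):
  Task 4: deadline = 9
  Task 2: deadline = 30
  Task 1: deadline = 31
  Task 3: deadline = 36
Priority order (highest first): [4, 2, 1, 3]
Highest priority task = 4

4


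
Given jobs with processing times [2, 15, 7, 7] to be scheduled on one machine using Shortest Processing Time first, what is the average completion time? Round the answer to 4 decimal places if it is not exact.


Sort jobs by processing time (SPT order): [2, 7, 7, 15]
Compute completion times sequentially:
  Job 1: processing = 2, completes at 2
  Job 2: processing = 7, completes at 9
  Job 3: processing = 7, completes at 16
  Job 4: processing = 15, completes at 31
Sum of completion times = 58
Average completion time = 58/4 = 14.5

14.5


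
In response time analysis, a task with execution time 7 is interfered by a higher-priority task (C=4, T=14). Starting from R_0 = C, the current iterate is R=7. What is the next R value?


R_next = C + ceil(R_prev / T_hp) * C_hp
ceil(7 / 14) = ceil(0.5) = 1
Interference = 1 * 4 = 4
R_next = 7 + 4 = 11

11


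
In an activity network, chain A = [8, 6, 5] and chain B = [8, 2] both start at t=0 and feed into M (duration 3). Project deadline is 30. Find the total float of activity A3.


Forward pass: ES(A3) = sum of predecessors on chain A = 14
EF = ES + duration = 14 + 5 = 19
Backward pass: LF(M) = deadline = 30; LS(M) = 30 - 3 = 27
LF(A3) = LS(M) - sum(successors on chain A) = 27 - 0 = 27
LS = LF - duration = 27 - 5 = 22
Total float = LS - ES = 22 - 14 = 8

8


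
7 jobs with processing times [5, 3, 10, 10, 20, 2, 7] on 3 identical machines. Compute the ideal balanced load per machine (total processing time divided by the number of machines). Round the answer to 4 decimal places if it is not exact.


Total processing time = 5 + 3 + 10 + 10 + 20 + 2 + 7 = 57
Number of machines = 3
Ideal balanced load = 57 / 3 = 19.0

19.0


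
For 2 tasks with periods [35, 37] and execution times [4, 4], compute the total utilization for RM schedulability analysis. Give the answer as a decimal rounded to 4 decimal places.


Compute individual utilizations (exact fractions):
  Task 1: C/T = 4/35 (approx. 0.1143)
  Task 2: C/T = 4/37 (approx. 0.1081)
Total utilization U = 4/35 + 4/37 = 288/1295
Rounded to 4 decimal places: U = 0.2224
RM (Liu & Layland) bound for 2 tasks = 0.828427; compare with U = 288/1295 (approx. 0.222394)
U <= bound, so schedulable by RM sufficient condition.

0.2224


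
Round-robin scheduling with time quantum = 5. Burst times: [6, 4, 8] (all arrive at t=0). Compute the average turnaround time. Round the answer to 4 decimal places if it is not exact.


Time quantum = 5
Execution trace:
  J1 runs 5 units, time = 5
  J2 runs 4 units, time = 9
  J3 runs 5 units, time = 14
  J1 runs 1 units, time = 15
  J3 runs 3 units, time = 18
Finish times: [15, 9, 18]
Average turnaround = 42/3 = 14.0

14.0


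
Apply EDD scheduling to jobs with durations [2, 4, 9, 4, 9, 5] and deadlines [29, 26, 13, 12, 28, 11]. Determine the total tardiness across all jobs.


Sort by due date (EDD order): [(5, 11), (4, 12), (9, 13), (4, 26), (9, 28), (2, 29)]
Compute completion times and tardiness:
  Job 1: p=5, d=11, C=5, tardiness=max(0,5-11)=0
  Job 2: p=4, d=12, C=9, tardiness=max(0,9-12)=0
  Job 3: p=9, d=13, C=18, tardiness=max(0,18-13)=5
  Job 4: p=4, d=26, C=22, tardiness=max(0,22-26)=0
  Job 5: p=9, d=28, C=31, tardiness=max(0,31-28)=3
  Job 6: p=2, d=29, C=33, tardiness=max(0,33-29)=4
Total tardiness = 12

12


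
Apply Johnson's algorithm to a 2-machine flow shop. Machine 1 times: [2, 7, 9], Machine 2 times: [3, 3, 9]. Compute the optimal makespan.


Apply Johnson's rule:
  Group 1 (a <= b): [(1, 2, 3), (3, 9, 9)]
  Group 2 (a > b): [(2, 7, 3)]
Optimal job order: [1, 3, 2]
Schedule:
  Job 1: M1 done at 2, M2 done at 5
  Job 3: M1 done at 11, M2 done at 20
  Job 2: M1 done at 18, M2 done at 23
Makespan = 23

23


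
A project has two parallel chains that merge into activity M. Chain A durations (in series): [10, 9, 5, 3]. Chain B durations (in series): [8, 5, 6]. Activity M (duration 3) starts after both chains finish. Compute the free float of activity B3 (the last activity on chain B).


ES(B3) = sum of predecessors on chain B = 13
EF(B3) = ES + duration = 13 + 6 = 19
Successor of B3 is M. ES(M) = max(sum(A), sum(B)) = max(27, 19) = 27
Free float = ES(successor) - EF(current) = 27 - 19 = 8

8


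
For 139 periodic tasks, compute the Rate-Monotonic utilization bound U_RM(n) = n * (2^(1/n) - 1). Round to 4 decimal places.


Compute 2^(1/139) = 1.0049991245
Subtract 1: 1.0049991245 - 1 = 0.0049991245
Multiply by n: 139 * 0.0049991245 = 0.6948783055
Round to 4 dp: 0.6949

0.6949


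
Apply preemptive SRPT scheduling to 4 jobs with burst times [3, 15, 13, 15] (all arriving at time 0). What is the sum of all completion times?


Since all jobs arrive at t=0, SRPT equals SPT ordering.
SPT order: [3, 13, 15, 15]
Completion times:
  Job 1: p=3, C=3
  Job 2: p=13, C=16
  Job 3: p=15, C=31
  Job 4: p=15, C=46
Total completion time = 3 + 16 + 31 + 46 = 96

96


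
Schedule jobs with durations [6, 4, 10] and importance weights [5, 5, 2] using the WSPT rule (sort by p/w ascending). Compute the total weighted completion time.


Compute p/w ratios and sort ascending (WSPT): [(4, 5), (6, 5), (10, 2)]
Compute weighted completion times:
  Job (p=4,w=5): C=4, w*C=5*4=20
  Job (p=6,w=5): C=10, w*C=5*10=50
  Job (p=10,w=2): C=20, w*C=2*20=40
Total weighted completion time = 110

110


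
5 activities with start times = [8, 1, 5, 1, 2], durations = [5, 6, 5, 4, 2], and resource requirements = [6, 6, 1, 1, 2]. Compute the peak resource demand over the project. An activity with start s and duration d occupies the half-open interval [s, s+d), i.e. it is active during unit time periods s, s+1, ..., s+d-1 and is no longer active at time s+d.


Each activity i is active on [start_i, start_i + duration_i).
Compute total resource usage per time slot:
  t=0: active resources = [], total = 0
  t=1: active resources = [6, 1], total = 7
  t=2: active resources = [6, 1, 2], total = 9
  t=3: active resources = [6, 1, 2], total = 9
  t=4: active resources = [6, 1], total = 7
  t=5: active resources = [6, 1], total = 7
  t=6: active resources = [6, 1], total = 7
  t=7: active resources = [1], total = 1
  t=8: active resources = [6, 1], total = 7
  t=9: active resources = [6, 1], total = 7
  t=10: active resources = [6], total = 6
  t=11: active resources = [6], total = 6
  t=12: active resources = [6], total = 6
Peak resource demand = 9

9


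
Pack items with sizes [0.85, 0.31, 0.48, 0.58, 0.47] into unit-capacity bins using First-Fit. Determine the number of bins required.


Place items sequentially using First-Fit:
  Item 0.85 -> new Bin 1
  Item 0.31 -> new Bin 2
  Item 0.48 -> Bin 2 (now 0.79)
  Item 0.58 -> new Bin 3
  Item 0.47 -> new Bin 4
Total bins used = 4

4


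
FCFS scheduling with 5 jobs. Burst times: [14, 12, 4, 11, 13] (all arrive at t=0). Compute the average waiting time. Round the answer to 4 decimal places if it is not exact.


FCFS order (as given): [14, 12, 4, 11, 13]
Waiting times:
  Job 1: wait = 0
  Job 2: wait = 14
  Job 3: wait = 26
  Job 4: wait = 30
  Job 5: wait = 41
Sum of waiting times = 111
Average waiting time = 111/5 = 22.2

22.2


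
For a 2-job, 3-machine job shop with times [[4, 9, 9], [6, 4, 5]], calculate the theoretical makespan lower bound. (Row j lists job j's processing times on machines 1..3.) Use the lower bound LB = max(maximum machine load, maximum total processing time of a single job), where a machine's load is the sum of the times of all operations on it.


Machine loads:
  Machine 1: 4 + 6 = 10
  Machine 2: 9 + 4 = 13
  Machine 3: 9 + 5 = 14
Max machine load = 14
Job totals:
  Job 1: 22
  Job 2: 15
Max job total = 22
Lower bound = max(14, 22) = 22

22


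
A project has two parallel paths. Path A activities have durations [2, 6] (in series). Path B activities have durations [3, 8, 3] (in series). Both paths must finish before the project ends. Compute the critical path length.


Path A total = 2 + 6 = 8
Path B total = 3 + 8 + 3 = 14
Critical path = longest path = max(8, 14) = 14

14


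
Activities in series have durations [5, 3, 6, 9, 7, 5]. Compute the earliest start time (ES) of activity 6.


Activity 6 starts after activities 1 through 5 complete.
Predecessor durations: [5, 3, 6, 9, 7]
ES = 5 + 3 + 6 + 9 + 7 = 30

30


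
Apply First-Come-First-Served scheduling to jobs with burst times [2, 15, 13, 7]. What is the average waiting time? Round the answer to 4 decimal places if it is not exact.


FCFS order (as given): [2, 15, 13, 7]
Waiting times:
  Job 1: wait = 0
  Job 2: wait = 2
  Job 3: wait = 17
  Job 4: wait = 30
Sum of waiting times = 49
Average waiting time = 49/4 = 12.25

12.25


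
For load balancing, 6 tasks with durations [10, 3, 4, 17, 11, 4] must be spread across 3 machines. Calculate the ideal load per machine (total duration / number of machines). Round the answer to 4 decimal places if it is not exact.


Total processing time = 10 + 3 + 4 + 17 + 11 + 4 = 49
Number of machines = 3
Ideal balanced load = 49 / 3 = 16.3333

16.3333


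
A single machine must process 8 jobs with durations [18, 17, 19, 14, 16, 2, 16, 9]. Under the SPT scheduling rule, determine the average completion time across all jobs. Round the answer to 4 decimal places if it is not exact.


Sort jobs by processing time (SPT order): [2, 9, 14, 16, 16, 17, 18, 19]
Compute completion times sequentially:
  Job 1: processing = 2, completes at 2
  Job 2: processing = 9, completes at 11
  Job 3: processing = 14, completes at 25
  Job 4: processing = 16, completes at 41
  Job 5: processing = 16, completes at 57
  Job 6: processing = 17, completes at 74
  Job 7: processing = 18, completes at 92
  Job 8: processing = 19, completes at 111
Sum of completion times = 413
Average completion time = 413/8 = 51.625

51.625


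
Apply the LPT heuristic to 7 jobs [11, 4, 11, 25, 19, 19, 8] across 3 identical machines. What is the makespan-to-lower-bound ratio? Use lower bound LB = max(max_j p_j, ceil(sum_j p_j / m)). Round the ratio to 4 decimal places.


LPT order: [25, 19, 19, 11, 11, 8, 4]
Machine loads after assignment: [33, 34, 30]
LPT makespan = 34
Lower bound = max(max_job, ceil(total/3)) = max(25, 33) = 33
Ratio = 34 / 33 = 1.0303

1.0303


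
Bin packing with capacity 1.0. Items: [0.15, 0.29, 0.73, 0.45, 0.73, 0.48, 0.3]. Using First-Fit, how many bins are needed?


Place items sequentially using First-Fit:
  Item 0.15 -> new Bin 1
  Item 0.29 -> Bin 1 (now 0.44)
  Item 0.73 -> new Bin 2
  Item 0.45 -> Bin 1 (now 0.89)
  Item 0.73 -> new Bin 3
  Item 0.48 -> new Bin 4
  Item 0.3 -> Bin 4 (now 0.78)
Total bins used = 4

4


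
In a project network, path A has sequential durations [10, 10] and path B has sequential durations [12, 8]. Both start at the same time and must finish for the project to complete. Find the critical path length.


Path A total = 10 + 10 = 20
Path B total = 12 + 8 = 20
Critical path = longest path = max(20, 20) = 20

20


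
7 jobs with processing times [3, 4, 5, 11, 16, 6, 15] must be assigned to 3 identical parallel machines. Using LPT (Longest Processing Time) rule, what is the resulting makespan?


Sort jobs in decreasing order (LPT): [16, 15, 11, 6, 5, 4, 3]
Assign each job to the least loaded machine:
  Machine 1: jobs [16, 4], load = 20
  Machine 2: jobs [15, 5], load = 20
  Machine 3: jobs [11, 6, 3], load = 20
Makespan = max load = 20

20


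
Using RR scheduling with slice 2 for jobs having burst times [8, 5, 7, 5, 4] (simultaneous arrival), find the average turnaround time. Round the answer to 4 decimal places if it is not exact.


Time quantum = 2
Execution trace:
  J1 runs 2 units, time = 2
  J2 runs 2 units, time = 4
  J3 runs 2 units, time = 6
  J4 runs 2 units, time = 8
  J5 runs 2 units, time = 10
  J1 runs 2 units, time = 12
  J2 runs 2 units, time = 14
  J3 runs 2 units, time = 16
  J4 runs 2 units, time = 18
  J5 runs 2 units, time = 20
  J1 runs 2 units, time = 22
  J2 runs 1 units, time = 23
  J3 runs 2 units, time = 25
  J4 runs 1 units, time = 26
  J1 runs 2 units, time = 28
  J3 runs 1 units, time = 29
Finish times: [28, 23, 29, 26, 20]
Average turnaround = 126/5 = 25.2

25.2


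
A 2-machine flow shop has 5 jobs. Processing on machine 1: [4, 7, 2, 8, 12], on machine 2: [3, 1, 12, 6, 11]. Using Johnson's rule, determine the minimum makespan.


Apply Johnson's rule:
  Group 1 (a <= b): [(3, 2, 12)]
  Group 2 (a > b): [(5, 12, 11), (4, 8, 6), (1, 4, 3), (2, 7, 1)]
Optimal job order: [3, 5, 4, 1, 2]
Schedule:
  Job 3: M1 done at 2, M2 done at 14
  Job 5: M1 done at 14, M2 done at 25
  Job 4: M1 done at 22, M2 done at 31
  Job 1: M1 done at 26, M2 done at 34
  Job 2: M1 done at 33, M2 done at 35
Makespan = 35

35


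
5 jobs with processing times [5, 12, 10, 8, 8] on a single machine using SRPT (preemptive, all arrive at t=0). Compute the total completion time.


Since all jobs arrive at t=0, SRPT equals SPT ordering.
SPT order: [5, 8, 8, 10, 12]
Completion times:
  Job 1: p=5, C=5
  Job 2: p=8, C=13
  Job 3: p=8, C=21
  Job 4: p=10, C=31
  Job 5: p=12, C=43
Total completion time = 5 + 13 + 21 + 31 + 43 = 113

113


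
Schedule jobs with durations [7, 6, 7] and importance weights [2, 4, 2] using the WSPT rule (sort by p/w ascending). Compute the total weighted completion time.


Compute p/w ratios and sort ascending (WSPT): [(6, 4), (7, 2), (7, 2)]
Compute weighted completion times:
  Job (p=6,w=4): C=6, w*C=4*6=24
  Job (p=7,w=2): C=13, w*C=2*13=26
  Job (p=7,w=2): C=20, w*C=2*20=40
Total weighted completion time = 90

90


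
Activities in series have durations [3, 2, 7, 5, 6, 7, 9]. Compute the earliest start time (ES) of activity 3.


Activity 3 starts after activities 1 through 2 complete.
Predecessor durations: [3, 2]
ES = 3 + 2 = 5

5


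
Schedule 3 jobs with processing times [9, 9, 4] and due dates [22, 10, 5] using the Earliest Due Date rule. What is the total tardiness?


Sort by due date (EDD order): [(4, 5), (9, 10), (9, 22)]
Compute completion times and tardiness:
  Job 1: p=4, d=5, C=4, tardiness=max(0,4-5)=0
  Job 2: p=9, d=10, C=13, tardiness=max(0,13-10)=3
  Job 3: p=9, d=22, C=22, tardiness=max(0,22-22)=0
Total tardiness = 3

3


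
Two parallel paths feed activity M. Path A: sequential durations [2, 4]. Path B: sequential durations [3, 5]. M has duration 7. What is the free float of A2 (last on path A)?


ES(A2) = sum of predecessors on chain A = 2
EF(A2) = ES + duration = 2 + 4 = 6
Successor of A2 is M. ES(M) = max(sum(A), sum(B)) = max(6, 8) = 8
Free float = ES(successor) - EF(current) = 8 - 6 = 2

2


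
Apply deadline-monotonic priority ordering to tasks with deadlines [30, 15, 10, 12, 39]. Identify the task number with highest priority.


Sort tasks by relative deadline (ascending):
  Task 3: deadline = 10
  Task 4: deadline = 12
  Task 2: deadline = 15
  Task 1: deadline = 30
  Task 5: deadline = 39
Priority order (highest first): [3, 4, 2, 1, 5]
Highest priority task = 3

3


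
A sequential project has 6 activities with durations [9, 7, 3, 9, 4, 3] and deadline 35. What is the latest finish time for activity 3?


LF(activity 3) = deadline - sum of successor durations
Successors: activities 4 through 6 with durations [9, 4, 3]
Sum of successor durations = 16
LF = 35 - 16 = 19

19


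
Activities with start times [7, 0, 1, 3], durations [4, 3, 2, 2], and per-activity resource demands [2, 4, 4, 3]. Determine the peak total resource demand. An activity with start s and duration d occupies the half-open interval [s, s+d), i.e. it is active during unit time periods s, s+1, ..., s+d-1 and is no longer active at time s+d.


Each activity i is active on [start_i, start_i + duration_i).
Compute total resource usage per time slot:
  t=0: active resources = [4], total = 4
  t=1: active resources = [4, 4], total = 8
  t=2: active resources = [4, 4], total = 8
  t=3: active resources = [3], total = 3
  t=4: active resources = [3], total = 3
  t=5: active resources = [], total = 0
  t=6: active resources = [], total = 0
  t=7: active resources = [2], total = 2
  t=8: active resources = [2], total = 2
  t=9: active resources = [2], total = 2
  t=10: active resources = [2], total = 2
Peak resource demand = 8

8


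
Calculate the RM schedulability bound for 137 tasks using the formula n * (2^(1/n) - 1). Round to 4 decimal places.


Compute 2^(1/137) = 1.0050722892
Subtract 1: 1.0050722892 - 1 = 0.0050722892
Multiply by n: 137 * 0.0050722892 = 0.6949036204
Round to 4 dp: 0.6949

0.6949


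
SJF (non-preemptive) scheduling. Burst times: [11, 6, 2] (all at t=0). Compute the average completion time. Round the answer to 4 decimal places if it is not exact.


SJF order (ascending): [2, 6, 11]
Completion times:
  Job 1: burst=2, C=2
  Job 2: burst=6, C=8
  Job 3: burst=11, C=19
Average completion = 29/3 = 9.6667

9.6667


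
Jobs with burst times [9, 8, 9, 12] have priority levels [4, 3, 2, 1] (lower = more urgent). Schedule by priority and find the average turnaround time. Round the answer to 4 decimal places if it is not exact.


Sort by priority (ascending = highest first):
Order: [(1, 12), (2, 9), (3, 8), (4, 9)]
Completion times:
  Priority 1, burst=12, C=12
  Priority 2, burst=9, C=21
  Priority 3, burst=8, C=29
  Priority 4, burst=9, C=38
Average turnaround = 100/4 = 25.0

25.0


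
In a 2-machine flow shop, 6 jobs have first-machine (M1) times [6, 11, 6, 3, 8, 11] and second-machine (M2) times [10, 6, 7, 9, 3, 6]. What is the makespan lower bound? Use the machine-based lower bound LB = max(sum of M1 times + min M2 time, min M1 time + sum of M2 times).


LB1 = sum(M1 times) + min(M2 times) = 45 + 3 = 48
LB2 = min(M1 times) + sum(M2 times) = 3 + 41 = 44
Lower bound = max(LB1, LB2) = max(48, 44) = 48

48


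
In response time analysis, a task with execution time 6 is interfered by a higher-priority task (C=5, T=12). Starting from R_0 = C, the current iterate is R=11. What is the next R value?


R_next = C + ceil(R_prev / T_hp) * C_hp
ceil(11 / 12) = ceil(0.9167) = 1
Interference = 1 * 5 = 5
R_next = 6 + 5 = 11
R_next = R_prev, so the iteration has converged (response time = 11).

11


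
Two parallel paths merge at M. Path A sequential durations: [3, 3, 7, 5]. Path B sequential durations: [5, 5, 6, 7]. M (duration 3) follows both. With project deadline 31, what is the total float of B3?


Forward pass: ES(B3) = sum of predecessors on chain B = 10
EF = ES + duration = 10 + 6 = 16
Backward pass: LF(M) = deadline = 31; LS(M) = 31 - 3 = 28
LF(B3) = LS(M) - sum(successors on chain B) = 28 - 7 = 21
LS = LF - duration = 21 - 6 = 15
Total float = LS - ES = 15 - 10 = 5

5


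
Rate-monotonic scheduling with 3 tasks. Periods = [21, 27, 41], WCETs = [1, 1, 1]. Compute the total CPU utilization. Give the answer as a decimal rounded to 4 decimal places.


Compute individual utilizations (exact fractions):
  Task 1: C/T = 1/21 (approx. 0.0476)
  Task 2: C/T = 1/27 (approx. 0.037)
  Task 3: C/T = 1/41 (approx. 0.0244)
Total utilization U = 1/21 + 1/27 + 1/41 = 845/7749
Rounded to 4 decimal places: U = 0.1090
RM (Liu & Layland) bound for 3 tasks = 0.779763; compare with U = 845/7749 (approx. 0.109046)
U <= bound, so schedulable by RM sufficient condition.

0.1090


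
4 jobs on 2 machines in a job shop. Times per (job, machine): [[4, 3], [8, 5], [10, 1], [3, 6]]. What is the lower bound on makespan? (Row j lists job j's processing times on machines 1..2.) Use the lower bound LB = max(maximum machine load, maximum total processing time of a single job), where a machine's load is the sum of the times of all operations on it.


Machine loads:
  Machine 1: 4 + 8 + 10 + 3 = 25
  Machine 2: 3 + 5 + 1 + 6 = 15
Max machine load = 25
Job totals:
  Job 1: 7
  Job 2: 13
  Job 3: 11
  Job 4: 9
Max job total = 13
Lower bound = max(25, 13) = 25

25


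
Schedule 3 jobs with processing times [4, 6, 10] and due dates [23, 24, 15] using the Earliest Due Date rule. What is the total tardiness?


Sort by due date (EDD order): [(10, 15), (4, 23), (6, 24)]
Compute completion times and tardiness:
  Job 1: p=10, d=15, C=10, tardiness=max(0,10-15)=0
  Job 2: p=4, d=23, C=14, tardiness=max(0,14-23)=0
  Job 3: p=6, d=24, C=20, tardiness=max(0,20-24)=0
Total tardiness = 0

0


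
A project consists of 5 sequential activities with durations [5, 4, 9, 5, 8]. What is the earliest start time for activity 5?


Activity 5 starts after activities 1 through 4 complete.
Predecessor durations: [5, 4, 9, 5]
ES = 5 + 4 + 9 + 5 = 23

23


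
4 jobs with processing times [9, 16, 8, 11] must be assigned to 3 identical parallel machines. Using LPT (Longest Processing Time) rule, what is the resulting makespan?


Sort jobs in decreasing order (LPT): [16, 11, 9, 8]
Assign each job to the least loaded machine:
  Machine 1: jobs [16], load = 16
  Machine 2: jobs [11], load = 11
  Machine 3: jobs [9, 8], load = 17
Makespan = max load = 17

17


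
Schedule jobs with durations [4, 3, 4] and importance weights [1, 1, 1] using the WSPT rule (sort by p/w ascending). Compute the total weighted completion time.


Compute p/w ratios and sort ascending (WSPT): [(3, 1), (4, 1), (4, 1)]
Compute weighted completion times:
  Job (p=3,w=1): C=3, w*C=1*3=3
  Job (p=4,w=1): C=7, w*C=1*7=7
  Job (p=4,w=1): C=11, w*C=1*11=11
Total weighted completion time = 21

21


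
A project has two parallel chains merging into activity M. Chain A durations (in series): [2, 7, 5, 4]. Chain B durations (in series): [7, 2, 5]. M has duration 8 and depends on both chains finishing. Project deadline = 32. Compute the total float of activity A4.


Forward pass: ES(A4) = sum of predecessors on chain A = 14
EF = ES + duration = 14 + 4 = 18
Backward pass: LF(M) = deadline = 32; LS(M) = 32 - 8 = 24
LF(A4) = LS(M) - sum(successors on chain A) = 24 - 0 = 24
LS = LF - duration = 24 - 4 = 20
Total float = LS - ES = 20 - 14 = 6

6


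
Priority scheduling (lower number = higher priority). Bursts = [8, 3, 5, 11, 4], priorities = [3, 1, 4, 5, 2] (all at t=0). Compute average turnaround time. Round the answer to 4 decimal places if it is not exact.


Sort by priority (ascending = highest first):
Order: [(1, 3), (2, 4), (3, 8), (4, 5), (5, 11)]
Completion times:
  Priority 1, burst=3, C=3
  Priority 2, burst=4, C=7
  Priority 3, burst=8, C=15
  Priority 4, burst=5, C=20
  Priority 5, burst=11, C=31
Average turnaround = 76/5 = 15.2

15.2


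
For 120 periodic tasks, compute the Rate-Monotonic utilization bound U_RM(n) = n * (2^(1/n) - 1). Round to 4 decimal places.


Compute 2^(1/120) = 1.0057929411
Subtract 1: 1.0057929411 - 1 = 0.0057929411
Multiply by n: 120 * 0.0057929411 = 0.6951529320
Round to 4 dp: 0.6952

0.6952


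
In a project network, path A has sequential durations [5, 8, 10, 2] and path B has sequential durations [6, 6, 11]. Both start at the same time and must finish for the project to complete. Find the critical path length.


Path A total = 5 + 8 + 10 + 2 = 25
Path B total = 6 + 6 + 11 = 23
Critical path = longest path = max(25, 23) = 25

25


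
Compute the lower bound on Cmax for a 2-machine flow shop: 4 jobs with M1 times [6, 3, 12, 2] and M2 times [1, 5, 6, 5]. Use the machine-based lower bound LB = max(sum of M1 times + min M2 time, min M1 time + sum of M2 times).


LB1 = sum(M1 times) + min(M2 times) = 23 + 1 = 24
LB2 = min(M1 times) + sum(M2 times) = 2 + 17 = 19
Lower bound = max(LB1, LB2) = max(24, 19) = 24

24


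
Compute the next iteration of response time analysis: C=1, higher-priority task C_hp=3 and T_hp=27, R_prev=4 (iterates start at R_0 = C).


R_next = C + ceil(R_prev / T_hp) * C_hp
ceil(4 / 27) = ceil(0.1481) = 1
Interference = 1 * 3 = 3
R_next = 1 + 3 = 4
R_next = R_prev, so the iteration has converged (response time = 4).

4


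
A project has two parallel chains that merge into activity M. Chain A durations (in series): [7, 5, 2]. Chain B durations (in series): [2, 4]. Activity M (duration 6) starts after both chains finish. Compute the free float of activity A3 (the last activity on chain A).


ES(A3) = sum of predecessors on chain A = 12
EF(A3) = ES + duration = 12 + 2 = 14
Successor of A3 is M. ES(M) = max(sum(A), sum(B)) = max(14, 6) = 14
Free float = ES(successor) - EF(current) = 14 - 14 = 0

0


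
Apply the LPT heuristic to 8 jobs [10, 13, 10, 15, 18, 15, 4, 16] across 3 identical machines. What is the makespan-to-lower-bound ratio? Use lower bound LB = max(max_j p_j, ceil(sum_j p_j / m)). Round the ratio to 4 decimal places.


LPT order: [18, 16, 15, 15, 13, 10, 10, 4]
Machine loads after assignment: [38, 33, 30]
LPT makespan = 38
Lower bound = max(max_job, ceil(total/3)) = max(18, 34) = 34
Ratio = 38 / 34 = 1.1176

1.1176


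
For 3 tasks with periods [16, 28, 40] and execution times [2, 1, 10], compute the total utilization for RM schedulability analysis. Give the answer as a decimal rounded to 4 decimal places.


Compute individual utilizations (exact fractions):
  Task 1: C/T = 2/16 = 1/8 (approx. 0.125)
  Task 2: C/T = 1/28 (approx. 0.0357)
  Task 3: C/T = 10/40 = 1/4 (approx. 0.25)
Total utilization U = 1/8 + 1/28 + 1/4 = 23/56
Rounded to 4 decimal places: U = 0.4107
RM (Liu & Layland) bound for 3 tasks = 0.779763; compare with U = 23/56 (approx. 0.410714)
U <= bound, so schedulable by RM sufficient condition.

0.4107


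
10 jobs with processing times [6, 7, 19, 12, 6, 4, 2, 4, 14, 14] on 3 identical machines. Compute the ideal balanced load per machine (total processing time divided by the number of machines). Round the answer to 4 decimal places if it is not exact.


Total processing time = 6 + 7 + 19 + 12 + 6 + 4 + 2 + 4 + 14 + 14 = 88
Number of machines = 3
Ideal balanced load = 88 / 3 = 29.3333

29.3333


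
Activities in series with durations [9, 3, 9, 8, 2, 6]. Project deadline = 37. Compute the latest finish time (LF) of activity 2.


LF(activity 2) = deadline - sum of successor durations
Successors: activities 3 through 6 with durations [9, 8, 2, 6]
Sum of successor durations = 25
LF = 37 - 25 = 12

12
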